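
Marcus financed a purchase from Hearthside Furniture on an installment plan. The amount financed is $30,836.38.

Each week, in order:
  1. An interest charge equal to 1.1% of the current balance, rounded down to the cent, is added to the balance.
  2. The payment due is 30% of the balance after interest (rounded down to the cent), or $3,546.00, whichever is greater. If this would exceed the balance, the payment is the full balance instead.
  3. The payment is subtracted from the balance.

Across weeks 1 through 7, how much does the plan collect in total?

Week 1: opening $30,836.38; interest $339.20 → $31,175.58; payment $9,352.67; balance $21,822.91
Week 2: opening $21,822.91; interest $240.05 → $22,062.96; payment $6,618.88; balance $15,444.08
Week 3: opening $15,444.08; interest $169.88 → $15,613.96; payment $4,684.18; balance $10,929.78
Week 4: opening $10,929.78; interest $120.22 → $11,050.00; payment $3,546.00; balance $7,504.00
Week 5: opening $7,504.00; interest $82.54 → $7,586.54; payment $3,546.00; balance $4,040.54
Week 6: opening $4,040.54; interest $44.44 → $4,084.98; payment $3,546.00; balance $538.98
Week 7: opening $538.98; interest $5.92 → $544.90; payment $544.90; balance $0.00
Total paid: $31,838.63

$31,838.63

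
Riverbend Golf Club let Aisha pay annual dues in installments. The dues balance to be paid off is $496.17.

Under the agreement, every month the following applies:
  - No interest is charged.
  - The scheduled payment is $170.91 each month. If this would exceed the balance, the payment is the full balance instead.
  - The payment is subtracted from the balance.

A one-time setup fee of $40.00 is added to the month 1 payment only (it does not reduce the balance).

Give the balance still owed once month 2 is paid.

Month 1: opening $496.17; payment $170.91 (+ $40.00 fee); balance $325.26
Month 2: opening $325.26; payment $170.91; balance $154.35

$154.35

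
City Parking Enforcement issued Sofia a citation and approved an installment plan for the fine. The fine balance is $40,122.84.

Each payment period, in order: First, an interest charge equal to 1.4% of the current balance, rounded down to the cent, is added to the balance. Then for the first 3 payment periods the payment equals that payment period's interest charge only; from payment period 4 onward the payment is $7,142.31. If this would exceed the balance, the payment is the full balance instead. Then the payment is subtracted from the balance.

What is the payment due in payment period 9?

Payment period 1: opening $40,122.84; interest $561.71 → $40,684.55; payment $561.71; balance $40,122.84
Payment period 2: opening $40,122.84; interest $561.71 → $40,684.55; payment $561.71; balance $40,122.84
Payment period 3: opening $40,122.84; interest $561.71 → $40,684.55; payment $561.71; balance $40,122.84
Payment period 4: opening $40,122.84; interest $561.71 → $40,684.55; payment $7,142.31; balance $33,542.24
Payment period 5: opening $33,542.24; interest $469.59 → $34,011.83; payment $7,142.31; balance $26,869.52
Payment period 6: opening $26,869.52; interest $376.17 → $27,245.69; payment $7,142.31; balance $20,103.38
Payment period 7: opening $20,103.38; interest $281.44 → $20,384.82; payment $7,142.31; balance $13,242.51
Payment period 8: opening $13,242.51; interest $185.39 → $13,427.90; payment $7,142.31; balance $6,285.59
Payment period 9: opening $6,285.59; interest $87.99 → $6,373.58; payment $6,373.58; balance $0.00

$6,373.58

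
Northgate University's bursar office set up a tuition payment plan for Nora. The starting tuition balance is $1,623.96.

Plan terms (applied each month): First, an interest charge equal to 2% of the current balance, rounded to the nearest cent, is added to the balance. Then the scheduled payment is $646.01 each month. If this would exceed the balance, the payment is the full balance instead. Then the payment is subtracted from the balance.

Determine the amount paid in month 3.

Month 1: opening $1,623.96; interest $32.48 → $1,656.44; payment $646.01; balance $1,010.43
Month 2: opening $1,010.43; interest $20.21 → $1,030.64; payment $646.01; balance $384.63
Month 3: opening $384.63; interest $7.69 → $392.32; payment $392.32; balance $0.00

$392.32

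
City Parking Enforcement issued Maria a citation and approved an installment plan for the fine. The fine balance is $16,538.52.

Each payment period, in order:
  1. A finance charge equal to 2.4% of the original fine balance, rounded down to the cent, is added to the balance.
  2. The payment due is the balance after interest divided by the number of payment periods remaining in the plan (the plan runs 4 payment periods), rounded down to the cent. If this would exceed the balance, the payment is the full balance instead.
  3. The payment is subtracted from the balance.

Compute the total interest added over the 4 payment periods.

$1,587.68

# | Opening | Interest | Payment | End bal
1 | $16,538.52 | $396.92 | $4,233.86 | $12,701.58
2 | $12,701.58 | $396.92 | $4,366.16 | $8,732.34
3 | $8,732.34 | $396.92 | $4,564.63 | $4,564.63
4 | $4,564.63 | $396.92 | $4,961.55 | $0.00
Total interest: $396.92 + $396.92 + $396.92 + $396.92 = $1,587.68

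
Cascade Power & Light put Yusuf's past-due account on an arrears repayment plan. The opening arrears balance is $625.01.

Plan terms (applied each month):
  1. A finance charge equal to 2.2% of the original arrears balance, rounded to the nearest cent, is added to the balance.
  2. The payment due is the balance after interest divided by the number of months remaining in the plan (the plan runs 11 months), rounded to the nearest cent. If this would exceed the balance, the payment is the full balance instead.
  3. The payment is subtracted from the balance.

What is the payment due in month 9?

$77.72

Month 1: opening $625.01; interest $13.75 → $638.76; payment $58.07; balance $580.69
Month 2: opening $580.69; interest $13.75 → $594.44; payment $59.44; balance $535.00
Month 3: opening $535.00; interest $13.75 → $548.75; payment $60.97; balance $487.78
Month 4: opening $487.78; interest $13.75 → $501.53; payment $62.69; balance $438.84
Month 5: opening $438.84; interest $13.75 → $452.59; payment $64.66; balance $387.93
Month 6: opening $387.93; interest $13.75 → $401.68; payment $66.95; balance $334.73
Month 7: opening $334.73; interest $13.75 → $348.48; payment $69.70; balance $278.78
Month 8: opening $278.78; interest $13.75 → $292.53; payment $73.13; balance $219.40
Month 9: opening $219.40; interest $13.75 → $233.15; payment $77.72; balance $155.43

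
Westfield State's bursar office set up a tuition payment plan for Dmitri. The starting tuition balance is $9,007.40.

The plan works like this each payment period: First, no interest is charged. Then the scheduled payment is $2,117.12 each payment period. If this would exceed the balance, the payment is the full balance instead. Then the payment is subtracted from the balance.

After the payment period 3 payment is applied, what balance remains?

# | Opening | Payment | End bal
1 | $9,007.40 | $2,117.12 | $6,890.28
2 | $6,890.28 | $2,117.12 | $4,773.16
3 | $4,773.16 | $2,117.12 | $2,656.04

$2,656.04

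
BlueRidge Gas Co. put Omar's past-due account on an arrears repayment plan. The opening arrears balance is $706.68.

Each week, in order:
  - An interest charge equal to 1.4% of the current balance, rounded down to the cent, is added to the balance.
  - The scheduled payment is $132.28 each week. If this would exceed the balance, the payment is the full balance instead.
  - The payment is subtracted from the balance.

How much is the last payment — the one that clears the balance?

$78.44

Week 1: $706.68 +$9.89 interest = $716.57; pay $132.28 → $584.29
Week 2: $584.29 +$8.18 interest = $592.47; pay $132.28 → $460.19
Week 3: $460.19 +$6.44 interest = $466.63; pay $132.28 → $334.35
Week 4: $334.35 +$4.68 interest = $339.03; pay $132.28 → $206.75
Week 5: $206.75 +$2.89 interest = $209.64; pay $132.28 → $77.36
Week 6: $77.36 +$1.08 interest = $78.44; pay $78.44 → $0.00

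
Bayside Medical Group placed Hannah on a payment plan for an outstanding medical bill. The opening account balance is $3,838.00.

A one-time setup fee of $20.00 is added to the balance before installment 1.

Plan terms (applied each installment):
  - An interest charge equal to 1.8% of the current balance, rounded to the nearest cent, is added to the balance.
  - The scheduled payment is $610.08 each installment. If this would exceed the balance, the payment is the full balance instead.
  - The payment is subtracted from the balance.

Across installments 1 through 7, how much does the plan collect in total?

# | Opening | Interest | Payment | End bal
1 | $3,858.00 | $69.44 | $610.08 | $3,317.36
2 | $3,317.36 | $59.71 | $610.08 | $2,766.99
3 | $2,766.99 | $49.81 | $610.08 | $2,206.72
4 | $2,206.72 | $39.72 | $610.08 | $1,636.36
5 | $1,636.36 | $29.45 | $610.08 | $1,055.73
6 | $1,055.73 | $19.00 | $610.08 | $464.65
7 | $464.65 | $8.36 | $473.01 | $0.00
Total paid: $4,133.49

$4,133.49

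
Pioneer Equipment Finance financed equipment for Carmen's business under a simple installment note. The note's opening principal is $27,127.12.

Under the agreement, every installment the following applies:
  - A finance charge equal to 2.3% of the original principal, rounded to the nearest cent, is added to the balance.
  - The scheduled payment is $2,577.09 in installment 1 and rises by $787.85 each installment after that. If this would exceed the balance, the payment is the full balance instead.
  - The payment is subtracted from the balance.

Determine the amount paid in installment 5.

Installment 1: $27,127.12 +$623.92 interest = $27,751.04; pay $2,577.09 → $25,173.95
Installment 2: $25,173.95 +$623.92 interest = $25,797.87; pay $3,364.94 → $22,432.93
Installment 3: $22,432.93 +$623.92 interest = $23,056.85; pay $4,152.79 → $18,904.06
Installment 4: $18,904.06 +$623.92 interest = $19,527.98; pay $4,940.64 → $14,587.34
Installment 5: $14,587.34 +$623.92 interest = $15,211.26; pay $5,728.49 → $9,482.77

$5,728.49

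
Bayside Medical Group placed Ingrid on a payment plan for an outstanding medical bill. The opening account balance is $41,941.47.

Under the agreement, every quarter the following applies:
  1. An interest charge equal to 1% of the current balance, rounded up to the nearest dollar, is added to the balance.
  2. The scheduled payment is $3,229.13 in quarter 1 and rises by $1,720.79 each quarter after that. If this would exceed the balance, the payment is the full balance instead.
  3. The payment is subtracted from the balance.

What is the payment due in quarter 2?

# | Opening | Interest | Payment | End bal
1 | $41,941.47 | $420.00 | $3,229.13 | $39,132.34
2 | $39,132.34 | $392.00 | $4,949.92 | $34,574.42

$4,949.92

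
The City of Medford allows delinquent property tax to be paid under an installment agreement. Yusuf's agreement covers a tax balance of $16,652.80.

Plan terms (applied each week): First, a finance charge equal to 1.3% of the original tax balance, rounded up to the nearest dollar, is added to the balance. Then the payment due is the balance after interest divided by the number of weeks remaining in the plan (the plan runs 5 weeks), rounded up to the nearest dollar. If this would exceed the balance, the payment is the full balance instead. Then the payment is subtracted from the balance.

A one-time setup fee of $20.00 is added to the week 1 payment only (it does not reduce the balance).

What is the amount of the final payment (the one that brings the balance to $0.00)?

# | Opening | Interest | Payment | Fee | End bal
1 | $16,652.80 | $217.00 | $3,374.00 | $20.00 | $13,495.80
2 | $13,495.80 | $217.00 | $3,429.00 | — | $10,283.80
3 | $10,283.80 | $217.00 | $3,501.00 | — | $6,999.80
4 | $6,999.80 | $217.00 | $3,609.00 | — | $3,607.80
5 | $3,607.80 | $217.00 | $3,824.80 | — | $0.00

$3,824.80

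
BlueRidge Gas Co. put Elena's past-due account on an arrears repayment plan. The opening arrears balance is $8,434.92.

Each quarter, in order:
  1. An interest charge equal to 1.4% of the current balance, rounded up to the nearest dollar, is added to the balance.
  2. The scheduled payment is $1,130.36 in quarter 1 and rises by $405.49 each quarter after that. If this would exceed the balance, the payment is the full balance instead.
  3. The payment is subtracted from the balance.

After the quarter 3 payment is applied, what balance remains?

Quarter 1: $8,434.92 +$119.00 interest = $8,553.92; pay $1,130.36 → $7,423.56
Quarter 2: $7,423.56 +$104.00 interest = $7,527.56; pay $1,535.85 → $5,991.71
Quarter 3: $5,991.71 +$84.00 interest = $6,075.71; pay $1,941.34 → $4,134.37

$4,134.37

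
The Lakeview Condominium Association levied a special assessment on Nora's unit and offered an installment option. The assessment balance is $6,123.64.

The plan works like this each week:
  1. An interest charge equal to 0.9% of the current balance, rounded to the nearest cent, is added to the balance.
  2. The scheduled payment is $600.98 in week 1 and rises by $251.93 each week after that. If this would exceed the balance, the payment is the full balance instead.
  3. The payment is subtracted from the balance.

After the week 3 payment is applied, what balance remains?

$3,713.20

Week 1: opening $6,123.64; interest $55.11 → $6,178.75; payment $600.98; balance $5,577.77
Week 2: opening $5,577.77; interest $50.20 → $5,627.97; payment $852.91; balance $4,775.06
Week 3: opening $4,775.06; interest $42.98 → $4,818.04; payment $1,104.84; balance $3,713.20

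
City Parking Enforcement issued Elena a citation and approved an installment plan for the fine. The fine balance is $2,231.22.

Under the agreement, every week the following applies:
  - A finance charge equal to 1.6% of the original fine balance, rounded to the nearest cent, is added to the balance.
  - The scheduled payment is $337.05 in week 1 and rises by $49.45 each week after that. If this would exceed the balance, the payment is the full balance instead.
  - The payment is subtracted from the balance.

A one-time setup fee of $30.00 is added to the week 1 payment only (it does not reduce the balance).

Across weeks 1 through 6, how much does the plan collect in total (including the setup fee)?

$2,475.42

Week 1: $2,231.22 +$35.70 interest = $2,266.92; pay $337.05 (+ $30.00 fee) → $1,929.87
Week 2: $1,929.87 +$35.70 interest = $1,965.57; pay $386.50 → $1,579.07
Week 3: $1,579.07 +$35.70 interest = $1,614.77; pay $435.95 → $1,178.82
Week 4: $1,178.82 +$35.70 interest = $1,214.52; pay $485.40 → $729.12
Week 5: $729.12 +$35.70 interest = $764.82; pay $534.85 → $229.97
Week 6: $229.97 +$35.70 interest = $265.67; pay $265.67 → $0.00
Total paid: $2,475.42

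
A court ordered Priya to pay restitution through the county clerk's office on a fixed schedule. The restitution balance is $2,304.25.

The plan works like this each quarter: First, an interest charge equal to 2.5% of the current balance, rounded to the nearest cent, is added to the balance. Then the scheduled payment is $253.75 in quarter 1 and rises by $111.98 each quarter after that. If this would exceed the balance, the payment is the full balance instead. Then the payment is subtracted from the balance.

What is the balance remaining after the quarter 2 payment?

# | Opening | Interest | Payment | End bal
1 | $2,304.25 | $57.61 | $253.75 | $2,108.11
2 | $2,108.11 | $52.70 | $365.73 | $1,795.08

$1,795.08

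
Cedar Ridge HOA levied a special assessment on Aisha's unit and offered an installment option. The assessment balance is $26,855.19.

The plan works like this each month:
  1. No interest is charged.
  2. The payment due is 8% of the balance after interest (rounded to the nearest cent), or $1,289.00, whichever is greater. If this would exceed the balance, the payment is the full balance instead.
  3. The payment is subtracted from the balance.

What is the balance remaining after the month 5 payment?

Month 1: opening $26,855.19; payment $2,148.42; balance $24,706.77
Month 2: opening $24,706.77; payment $1,976.54; balance $22,730.23
Month 3: opening $22,730.23; payment $1,818.42; balance $20,911.81
Month 4: opening $20,911.81; payment $1,672.94; balance $19,238.87
Month 5: opening $19,238.87; payment $1,539.11; balance $17,699.76

$17,699.76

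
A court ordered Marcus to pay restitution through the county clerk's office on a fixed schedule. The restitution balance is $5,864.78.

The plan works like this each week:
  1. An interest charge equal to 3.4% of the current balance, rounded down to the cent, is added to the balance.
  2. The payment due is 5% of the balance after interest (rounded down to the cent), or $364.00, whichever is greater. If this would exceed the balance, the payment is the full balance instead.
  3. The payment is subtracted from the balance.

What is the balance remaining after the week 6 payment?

Week 1: opening $5,864.78; interest $199.40 → $6,064.18; payment $364.00; balance $5,700.18
Week 2: opening $5,700.18; interest $193.80 → $5,893.98; payment $364.00; balance $5,529.98
Week 3: opening $5,529.98; interest $188.01 → $5,717.99; payment $364.00; balance $5,353.99
Week 4: opening $5,353.99; interest $182.03 → $5,536.02; payment $364.00; balance $5,172.02
Week 5: opening $5,172.02; interest $175.84 → $5,347.86; payment $364.00; balance $4,983.86
Week 6: opening $4,983.86; interest $169.45 → $5,153.31; payment $364.00; balance $4,789.31

$4,789.31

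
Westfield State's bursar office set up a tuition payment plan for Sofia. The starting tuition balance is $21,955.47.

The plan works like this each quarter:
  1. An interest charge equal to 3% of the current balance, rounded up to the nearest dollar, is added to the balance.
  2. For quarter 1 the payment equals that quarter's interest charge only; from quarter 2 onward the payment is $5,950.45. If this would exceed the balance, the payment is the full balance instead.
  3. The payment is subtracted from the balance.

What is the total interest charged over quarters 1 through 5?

$2,324.00

# | Opening | Interest | Payment | End bal
1 | $21,955.47 | $659.00 | $659.00 | $21,955.47
2 | $21,955.47 | $659.00 | $5,950.45 | $16,664.02
3 | $16,664.02 | $500.00 | $5,950.45 | $11,213.57
4 | $11,213.57 | $337.00 | $5,950.45 | $5,600.12
5 | $5,600.12 | $169.00 | $5,769.12 | $0.00
Total interest: $659.00 + $659.00 + $500.00 + $337.00 + $169.00 = $2,324.00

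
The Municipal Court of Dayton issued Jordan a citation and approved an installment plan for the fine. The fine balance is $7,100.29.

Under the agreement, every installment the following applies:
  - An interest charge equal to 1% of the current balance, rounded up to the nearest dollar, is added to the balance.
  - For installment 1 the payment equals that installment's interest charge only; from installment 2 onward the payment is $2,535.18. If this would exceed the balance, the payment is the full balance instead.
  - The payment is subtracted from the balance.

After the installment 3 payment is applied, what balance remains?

Installment 1: opening $7,100.29; interest $72.00 → $7,172.29; payment $72.00; balance $7,100.29
Installment 2: opening $7,100.29; interest $72.00 → $7,172.29; payment $2,535.18; balance $4,637.11
Installment 3: opening $4,637.11; interest $47.00 → $4,684.11; payment $2,535.18; balance $2,148.93

$2,148.93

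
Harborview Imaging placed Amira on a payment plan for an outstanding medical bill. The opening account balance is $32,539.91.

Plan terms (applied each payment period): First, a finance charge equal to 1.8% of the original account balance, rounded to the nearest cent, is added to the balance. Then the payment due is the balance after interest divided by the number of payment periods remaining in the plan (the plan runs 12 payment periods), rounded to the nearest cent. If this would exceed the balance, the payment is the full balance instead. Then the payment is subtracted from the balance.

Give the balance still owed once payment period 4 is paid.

$23,498.94

Payment period 1: $32,539.91 +$585.72 interest = $33,125.63; pay $2,760.47 → $30,365.16
Payment period 2: $30,365.16 +$585.72 interest = $30,950.88; pay $2,813.72 → $28,137.16
Payment period 3: $28,137.16 +$585.72 interest = $28,722.88; pay $2,872.29 → $25,850.59
Payment period 4: $25,850.59 +$585.72 interest = $26,436.31; pay $2,937.37 → $23,498.94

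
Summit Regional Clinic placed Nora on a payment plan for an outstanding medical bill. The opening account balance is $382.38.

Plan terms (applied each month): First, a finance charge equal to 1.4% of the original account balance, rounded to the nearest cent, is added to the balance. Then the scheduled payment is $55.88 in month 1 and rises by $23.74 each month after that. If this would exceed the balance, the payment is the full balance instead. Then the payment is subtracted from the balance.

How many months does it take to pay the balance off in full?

Month 1: opening $382.38; interest $5.35 → $387.73; payment $55.88; balance $331.85
Month 2: opening $331.85; interest $5.35 → $337.20; payment $79.62; balance $257.58
Month 3: opening $257.58; interest $5.35 → $262.93; payment $103.36; balance $159.57
Month 4: opening $159.57; interest $5.35 → $164.92; payment $127.10; balance $37.82
Month 5: opening $37.82; interest $5.35 → $43.17; payment $43.17; balance $0.00
Balance reaches $0.00 in month 5.

5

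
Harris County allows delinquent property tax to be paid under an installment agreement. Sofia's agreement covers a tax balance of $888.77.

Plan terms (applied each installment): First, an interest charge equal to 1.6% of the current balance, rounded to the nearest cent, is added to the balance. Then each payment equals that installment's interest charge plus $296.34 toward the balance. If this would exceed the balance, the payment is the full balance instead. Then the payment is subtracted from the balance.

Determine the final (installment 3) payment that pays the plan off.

$300.83

# | Opening | Interest | Payment | End bal
1 | $888.77 | $14.22 | $310.56 | $592.43
2 | $592.43 | $9.48 | $305.82 | $296.09
3 | $296.09 | $4.74 | $300.83 | $0.00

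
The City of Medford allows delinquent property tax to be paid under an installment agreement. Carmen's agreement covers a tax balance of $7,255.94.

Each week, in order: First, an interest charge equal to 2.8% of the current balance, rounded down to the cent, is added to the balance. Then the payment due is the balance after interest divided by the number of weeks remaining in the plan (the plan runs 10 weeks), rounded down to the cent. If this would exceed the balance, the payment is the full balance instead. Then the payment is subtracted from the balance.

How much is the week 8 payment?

$904.97

Week 1: $7,255.94 +$203.16 interest = $7,459.10; pay $745.91 → $6,713.19
Week 2: $6,713.19 +$187.96 interest = $6,901.15; pay $766.79 → $6,134.36
Week 3: $6,134.36 +$171.76 interest = $6,306.12; pay $788.26 → $5,517.86
Week 4: $5,517.86 +$154.50 interest = $5,672.36; pay $810.33 → $4,862.03
Week 5: $4,862.03 +$136.13 interest = $4,998.16; pay $833.02 → $4,165.14
Week 6: $4,165.14 +$116.62 interest = $4,281.76; pay $856.35 → $3,425.41
Week 7: $3,425.41 +$95.91 interest = $3,521.32; pay $880.33 → $2,640.99
Week 8: $2,640.99 +$73.94 interest = $2,714.93; pay $904.97 → $1,809.96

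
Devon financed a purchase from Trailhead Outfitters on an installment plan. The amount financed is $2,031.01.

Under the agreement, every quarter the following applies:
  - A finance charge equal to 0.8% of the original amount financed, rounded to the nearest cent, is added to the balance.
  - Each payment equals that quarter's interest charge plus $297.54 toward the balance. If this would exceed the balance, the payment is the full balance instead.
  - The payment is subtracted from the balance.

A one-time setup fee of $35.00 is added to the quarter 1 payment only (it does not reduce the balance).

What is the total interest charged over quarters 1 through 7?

$113.75

# | Opening | Interest | Payment | Fee | End bal
1 | $2,031.01 | $16.25 | $313.79 | $35.00 | $1,733.47
2 | $1,733.47 | $16.25 | $313.79 | — | $1,435.93
3 | $1,435.93 | $16.25 | $313.79 | — | $1,138.39
4 | $1,138.39 | $16.25 | $313.79 | — | $840.85
5 | $840.85 | $16.25 | $313.79 | — | $543.31
6 | $543.31 | $16.25 | $313.79 | — | $245.77
7 | $245.77 | $16.25 | $262.02 | — | $0.00
Total interest: $16.25 + $16.25 + $16.25 + $16.25 + $16.25 + $16.25 + $16.25 = $113.75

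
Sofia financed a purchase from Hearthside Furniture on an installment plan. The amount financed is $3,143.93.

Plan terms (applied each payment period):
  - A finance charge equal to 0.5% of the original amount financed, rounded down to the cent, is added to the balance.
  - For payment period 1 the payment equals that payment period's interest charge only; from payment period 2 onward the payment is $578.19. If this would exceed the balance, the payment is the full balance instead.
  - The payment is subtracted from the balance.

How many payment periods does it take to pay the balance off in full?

7

Payment period 1: $3,143.93 +$15.71 interest = $3,159.64; pay $15.71 → $3,143.93
Payment period 2: $3,143.93 +$15.71 interest = $3,159.64; pay $578.19 → $2,581.45
Payment period 3: $2,581.45 +$15.71 interest = $2,597.16; pay $578.19 → $2,018.97
Payment period 4: $2,018.97 +$15.71 interest = $2,034.68; pay $578.19 → $1,456.49
Payment period 5: $1,456.49 +$15.71 interest = $1,472.20; pay $578.19 → $894.01
Payment period 6: $894.01 +$15.71 interest = $909.72; pay $578.19 → $331.53
Payment period 7: $331.53 +$15.71 interest = $347.24; pay $347.24 → $0.00
Balance reaches $0.00 in payment period 7.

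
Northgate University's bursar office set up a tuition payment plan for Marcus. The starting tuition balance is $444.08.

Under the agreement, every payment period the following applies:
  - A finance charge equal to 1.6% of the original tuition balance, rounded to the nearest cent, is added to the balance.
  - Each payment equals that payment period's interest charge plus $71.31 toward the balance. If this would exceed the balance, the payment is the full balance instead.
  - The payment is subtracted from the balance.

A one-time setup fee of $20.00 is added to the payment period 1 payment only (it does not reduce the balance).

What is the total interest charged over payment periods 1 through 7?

Payment period 1: opening $444.08; interest $7.11 → $451.19; payment $78.42 (+ $20.00 fee); balance $372.77
Payment period 2: opening $372.77; interest $7.11 → $379.88; payment $78.42; balance $301.46
Payment period 3: opening $301.46; interest $7.11 → $308.57; payment $78.42; balance $230.15
Payment period 4: opening $230.15; interest $7.11 → $237.26; payment $78.42; balance $158.84
Payment period 5: opening $158.84; interest $7.11 → $165.95; payment $78.42; balance $87.53
Payment period 6: opening $87.53; interest $7.11 → $94.64; payment $78.42; balance $16.22
Payment period 7: opening $16.22; interest $7.11 → $23.33; payment $23.33; balance $0.00
Total interest: $7.11 + $7.11 + $7.11 + $7.11 + $7.11 + $7.11 + $7.11 = $49.77

$49.77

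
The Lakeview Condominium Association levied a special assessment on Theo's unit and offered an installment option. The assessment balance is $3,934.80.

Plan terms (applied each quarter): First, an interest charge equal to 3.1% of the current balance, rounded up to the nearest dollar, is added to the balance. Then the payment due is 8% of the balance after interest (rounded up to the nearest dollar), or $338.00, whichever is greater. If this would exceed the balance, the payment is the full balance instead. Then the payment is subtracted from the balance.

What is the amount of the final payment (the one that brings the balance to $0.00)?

Quarter 1: opening $3,934.80; interest $122.00 → $4,056.80; payment $338.00; balance $3,718.80
Quarter 2: opening $3,718.80; interest $116.00 → $3,834.80; payment $338.00; balance $3,496.80
Quarter 3: opening $3,496.80; interest $109.00 → $3,605.80; payment $338.00; balance $3,267.80
Quarter 4: opening $3,267.80; interest $102.00 → $3,369.80; payment $338.00; balance $3,031.80
Quarter 5: opening $3,031.80; interest $94.00 → $3,125.80; payment $338.00; balance $2,787.80
Quarter 6: opening $2,787.80; interest $87.00 → $2,874.80; payment $338.00; balance $2,536.80
Quarter 7: opening $2,536.80; interest $79.00 → $2,615.80; payment $338.00; balance $2,277.80
Quarter 8: opening $2,277.80; interest $71.00 → $2,348.80; payment $338.00; balance $2,010.80
Quarter 9: opening $2,010.80; interest $63.00 → $2,073.80; payment $338.00; balance $1,735.80
Quarter 10: opening $1,735.80; interest $54.00 → $1,789.80; payment $338.00; balance $1,451.80
Quarter 11: opening $1,451.80; interest $46.00 → $1,497.80; payment $338.00; balance $1,159.80
Quarter 12: opening $1,159.80; interest $36.00 → $1,195.80; payment $338.00; balance $857.80
Quarter 13: opening $857.80; interest $27.00 → $884.80; payment $338.00; balance $546.80
Quarter 14: opening $546.80; interest $17.00 → $563.80; payment $338.00; balance $225.80
Quarter 15: opening $225.80; interest $7.00 → $232.80; payment $232.80; balance $0.00

$232.80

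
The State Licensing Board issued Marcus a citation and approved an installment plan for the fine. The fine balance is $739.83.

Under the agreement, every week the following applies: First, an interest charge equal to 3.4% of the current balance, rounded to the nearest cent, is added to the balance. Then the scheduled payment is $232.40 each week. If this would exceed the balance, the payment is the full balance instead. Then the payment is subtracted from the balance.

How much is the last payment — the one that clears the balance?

$100.00

Week 1: opening $739.83; interest $25.15 → $764.98; payment $232.40; balance $532.58
Week 2: opening $532.58; interest $18.11 → $550.69; payment $232.40; balance $318.29
Week 3: opening $318.29; interest $10.82 → $329.11; payment $232.40; balance $96.71
Week 4: opening $96.71; interest $3.29 → $100.00; payment $100.00; balance $0.00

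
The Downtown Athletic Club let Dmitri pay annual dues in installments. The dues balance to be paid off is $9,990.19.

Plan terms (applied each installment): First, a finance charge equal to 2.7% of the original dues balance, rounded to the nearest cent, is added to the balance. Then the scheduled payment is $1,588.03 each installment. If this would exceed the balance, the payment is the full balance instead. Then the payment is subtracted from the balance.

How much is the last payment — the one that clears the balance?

Installment 1: opening $9,990.19; interest $269.74 → $10,259.93; payment $1,588.03; balance $8,671.90
Installment 2: opening $8,671.90; interest $269.74 → $8,941.64; payment $1,588.03; balance $7,353.61
Installment 3: opening $7,353.61; interest $269.74 → $7,623.35; payment $1,588.03; balance $6,035.32
Installment 4: opening $6,035.32; interest $269.74 → $6,305.06; payment $1,588.03; balance $4,717.03
Installment 5: opening $4,717.03; interest $269.74 → $4,986.77; payment $1,588.03; balance $3,398.74
Installment 6: opening $3,398.74; interest $269.74 → $3,668.48; payment $1,588.03; balance $2,080.45
Installment 7: opening $2,080.45; interest $269.74 → $2,350.19; payment $1,588.03; balance $762.16
Installment 8: opening $762.16; interest $269.74 → $1,031.90; payment $1,031.90; balance $0.00

$1,031.90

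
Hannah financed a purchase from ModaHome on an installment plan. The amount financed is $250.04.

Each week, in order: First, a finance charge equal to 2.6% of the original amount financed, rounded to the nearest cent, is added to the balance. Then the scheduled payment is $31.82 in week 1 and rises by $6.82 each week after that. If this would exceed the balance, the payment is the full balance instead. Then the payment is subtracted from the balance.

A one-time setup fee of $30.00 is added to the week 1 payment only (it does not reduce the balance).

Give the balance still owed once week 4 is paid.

$107.84

Week 1: opening $250.04; interest $6.50 → $256.54; payment $31.82 (+ $30.00 fee); balance $224.72
Week 2: opening $224.72; interest $6.50 → $231.22; payment $38.64; balance $192.58
Week 3: opening $192.58; interest $6.50 → $199.08; payment $45.46; balance $153.62
Week 4: opening $153.62; interest $6.50 → $160.12; payment $52.28; balance $107.84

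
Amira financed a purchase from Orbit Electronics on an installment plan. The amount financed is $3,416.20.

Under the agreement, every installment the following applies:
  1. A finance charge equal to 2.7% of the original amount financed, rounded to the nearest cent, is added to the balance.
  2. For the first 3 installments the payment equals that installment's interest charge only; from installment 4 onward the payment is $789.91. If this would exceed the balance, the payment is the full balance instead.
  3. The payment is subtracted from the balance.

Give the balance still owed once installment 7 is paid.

$625.52

Installment 1: $3,416.20 +$92.24 interest = $3,508.44; pay $92.24 → $3,416.20
Installment 2: $3,416.20 +$92.24 interest = $3,508.44; pay $92.24 → $3,416.20
Installment 3: $3,416.20 +$92.24 interest = $3,508.44; pay $92.24 → $3,416.20
Installment 4: $3,416.20 +$92.24 interest = $3,508.44; pay $789.91 → $2,718.53
Installment 5: $2,718.53 +$92.24 interest = $2,810.77; pay $789.91 → $2,020.86
Installment 6: $2,020.86 +$92.24 interest = $2,113.10; pay $789.91 → $1,323.19
Installment 7: $1,323.19 +$92.24 interest = $1,415.43; pay $789.91 → $625.52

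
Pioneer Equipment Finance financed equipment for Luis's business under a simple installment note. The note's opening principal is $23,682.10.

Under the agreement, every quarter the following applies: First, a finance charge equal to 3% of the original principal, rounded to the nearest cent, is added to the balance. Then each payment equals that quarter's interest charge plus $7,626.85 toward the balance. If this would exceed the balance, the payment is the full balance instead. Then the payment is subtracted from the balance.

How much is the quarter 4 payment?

$1,512.01

Quarter 1: opening $23,682.10; interest $710.46 → $24,392.56; payment $8,337.31; balance $16,055.25
Quarter 2: opening $16,055.25; interest $710.46 → $16,765.71; payment $8,337.31; balance $8,428.40
Quarter 3: opening $8,428.40; interest $710.46 → $9,138.86; payment $8,337.31; balance $801.55
Quarter 4: opening $801.55; interest $710.46 → $1,512.01; payment $1,512.01; balance $0.00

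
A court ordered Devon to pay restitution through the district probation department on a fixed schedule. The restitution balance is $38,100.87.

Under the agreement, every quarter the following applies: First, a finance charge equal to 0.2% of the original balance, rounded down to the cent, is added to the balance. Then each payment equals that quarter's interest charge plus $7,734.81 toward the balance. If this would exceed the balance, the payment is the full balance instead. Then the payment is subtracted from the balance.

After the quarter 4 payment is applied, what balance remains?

$7,161.63

Quarter 1: $38,100.87 +$76.20 interest = $38,177.07; pay $7,811.01 → $30,366.06
Quarter 2: $30,366.06 +$76.20 interest = $30,442.26; pay $7,811.01 → $22,631.25
Quarter 3: $22,631.25 +$76.20 interest = $22,707.45; pay $7,811.01 → $14,896.44
Quarter 4: $14,896.44 +$76.20 interest = $14,972.64; pay $7,811.01 → $7,161.63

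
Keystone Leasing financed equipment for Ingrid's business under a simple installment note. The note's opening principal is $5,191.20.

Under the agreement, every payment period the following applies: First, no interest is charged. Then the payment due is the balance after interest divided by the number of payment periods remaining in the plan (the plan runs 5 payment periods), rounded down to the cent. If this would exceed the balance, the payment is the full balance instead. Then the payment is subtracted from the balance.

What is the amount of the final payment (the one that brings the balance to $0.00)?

Payment period 1: opening $5,191.20; payment $1,038.24; balance $4,152.96
Payment period 2: opening $4,152.96; payment $1,038.24; balance $3,114.72
Payment period 3: opening $3,114.72; payment $1,038.24; balance $2,076.48
Payment period 4: opening $2,076.48; payment $1,038.24; balance $1,038.24
Payment period 5: opening $1,038.24; payment $1,038.24; balance $0.00

$1,038.24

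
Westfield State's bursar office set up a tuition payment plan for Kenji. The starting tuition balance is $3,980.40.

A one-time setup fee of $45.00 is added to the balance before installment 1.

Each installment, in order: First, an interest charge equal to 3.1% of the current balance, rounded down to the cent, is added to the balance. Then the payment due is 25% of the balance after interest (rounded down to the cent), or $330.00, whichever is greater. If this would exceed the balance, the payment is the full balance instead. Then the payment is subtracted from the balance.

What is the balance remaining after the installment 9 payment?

Installment 1: opening $4,025.40; interest $124.78 → $4,150.18; payment $1,037.54; balance $3,112.64
Installment 2: opening $3,112.64; interest $96.49 → $3,209.13; payment $802.28; balance $2,406.85
Installment 3: opening $2,406.85; interest $74.61 → $2,481.46; payment $620.36; balance $1,861.10
Installment 4: opening $1,861.10; interest $57.69 → $1,918.79; payment $479.69; balance $1,439.10
Installment 5: opening $1,439.10; interest $44.61 → $1,483.71; payment $370.92; balance $1,112.79
Installment 6: opening $1,112.79; interest $34.49 → $1,147.28; payment $330.00; balance $817.28
Installment 7: opening $817.28; interest $25.33 → $842.61; payment $330.00; balance $512.61
Installment 8: opening $512.61; interest $15.89 → $528.50; payment $330.00; balance $198.50
Installment 9: opening $198.50; interest $6.15 → $204.65; payment $204.65; balance $0.00

$0.00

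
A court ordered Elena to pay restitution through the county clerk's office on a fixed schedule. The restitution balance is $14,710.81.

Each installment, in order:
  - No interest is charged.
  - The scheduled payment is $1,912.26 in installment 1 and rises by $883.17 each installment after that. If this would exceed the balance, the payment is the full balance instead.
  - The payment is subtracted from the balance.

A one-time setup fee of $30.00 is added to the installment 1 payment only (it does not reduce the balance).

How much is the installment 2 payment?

$2,795.43

# | Opening | Payment | Fee | End bal
1 | $14,710.81 | $1,912.26 | $30.00 | $12,798.55
2 | $12,798.55 | $2,795.43 | — | $10,003.12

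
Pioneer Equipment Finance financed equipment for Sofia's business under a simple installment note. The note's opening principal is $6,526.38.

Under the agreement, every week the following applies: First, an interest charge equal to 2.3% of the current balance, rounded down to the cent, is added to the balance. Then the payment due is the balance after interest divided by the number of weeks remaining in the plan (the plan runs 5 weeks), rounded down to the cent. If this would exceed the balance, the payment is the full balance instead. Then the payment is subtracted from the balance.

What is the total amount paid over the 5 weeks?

Week 1: opening $6,526.38; interest $150.10 → $6,676.48; payment $1,335.29; balance $5,341.19
Week 2: opening $5,341.19; interest $122.84 → $5,464.03; payment $1,366.00; balance $4,098.03
Week 3: opening $4,098.03; interest $94.25 → $4,192.28; payment $1,397.42; balance $2,794.86
Week 4: opening $2,794.86; interest $64.28 → $2,859.14; payment $1,429.57; balance $1,429.57
Week 5: opening $1,429.57; interest $32.88 → $1,462.45; payment $1,462.45; balance $0.00
Total paid: $6,990.73

$6,990.73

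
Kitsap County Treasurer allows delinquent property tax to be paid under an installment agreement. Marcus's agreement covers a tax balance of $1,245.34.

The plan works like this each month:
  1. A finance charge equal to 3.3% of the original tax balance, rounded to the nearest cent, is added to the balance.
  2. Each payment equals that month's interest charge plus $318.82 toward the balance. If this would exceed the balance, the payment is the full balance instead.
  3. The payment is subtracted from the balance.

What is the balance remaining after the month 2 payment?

Month 1: opening $1,245.34; interest $41.10 → $1,286.44; payment $359.92; balance $926.52
Month 2: opening $926.52; interest $41.10 → $967.62; payment $359.92; balance $607.70

$607.70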